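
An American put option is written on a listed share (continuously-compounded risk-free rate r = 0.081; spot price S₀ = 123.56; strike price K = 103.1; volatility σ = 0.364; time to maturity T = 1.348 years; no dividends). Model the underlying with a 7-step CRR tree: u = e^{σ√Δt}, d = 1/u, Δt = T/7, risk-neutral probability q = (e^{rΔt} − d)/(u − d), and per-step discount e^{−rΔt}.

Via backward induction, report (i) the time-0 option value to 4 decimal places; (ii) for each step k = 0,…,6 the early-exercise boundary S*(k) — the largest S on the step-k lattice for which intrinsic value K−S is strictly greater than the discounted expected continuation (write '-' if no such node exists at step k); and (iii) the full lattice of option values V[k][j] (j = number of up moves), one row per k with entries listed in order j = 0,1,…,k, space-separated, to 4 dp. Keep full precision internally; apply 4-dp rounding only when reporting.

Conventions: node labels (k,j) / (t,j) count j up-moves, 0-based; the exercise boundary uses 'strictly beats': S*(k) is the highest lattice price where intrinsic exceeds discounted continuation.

price = 6.8240
boundary = - - - 76.5179 65.2216 76.5179 89.7707
tree:
6.8240
11.1052 2.9073
17.5219 5.2621 0.7269
26.5821 9.3285 1.5043 0.0000
37.8784 16.0747 3.1128 0.0000 0.0000
47.5070 26.5821 6.4414 0.0000 0.0000 0.0000
55.7142 37.8784 13.3293 0.0000 0.0000 0.0000 0.0000
62.7097 47.5070 26.5821 0.0000 0.0000 0.0000 0.0000 0.0000

Δt=0.19257, u=1.17320, d=0.85237, q=0.50915, disc=e^(-rΔt)=0.98452
k=7 terminal: V=max(K-S,0) → 62.7097 47.5070 26.5821 0.0000 0.0000 0.0000 0.0000 0.0000
k=6: j=0 S=47.3858 intr=55.7142 cont=54.1185 V=55.7142[EX]; j=1 S=65.2216 intr=37.8784 cont=36.2827 V=37.8784[EX]; j=2 S=89.7707 intr=13.3293 cont=12.8458 V=13.3293[EX]; j=3 S=123.5600 intr=0.0000 cont=0.0000 V=0.0000[hold]; j=4 S=170.0674 intr=0.0000 cont=0.0000 V=0.0000[hold]; j=5 S=234.0800 intr=0.0000 cont=0.0000 V=0.0000[hold]; j=6 S=322.1866 intr=0.0000 cont=0.0000 V=0.0000[hold]  S*(6)=89.7707
k=5: j=0 S=55.5930 intr=47.5070 cont=45.9113 V=47.5070[EX]; j=1 S=76.5179 intr=26.5821 cont=24.9864 V=26.5821[EX]; j=2 S=105.3189 intr=0.0000 cont=6.4414 V=6.4414[hold]; j=3 S=144.9604 intr=0.0000 cont=0.0000 V=0.0000[hold]; j=4 S=199.5229 intr=0.0000 cont=0.0000 V=0.0000[hold]; j=5 S=274.6223 intr=0.0000 cont=0.0000 V=0.0000[hold]  S*(5)=76.5179
k=4: j=0 S=65.2216 intr=37.8784 cont=36.2827 V=37.8784[EX]; j=1 S=89.7707 intr=13.3293 cont=16.0747 V=16.0747[hold]; j=2 S=123.5600 intr=0.0000 cont=3.1128 V=3.1128[hold]; j=3 S=170.0674 intr=0.0000 cont=0.0000 V=0.0000[hold]; j=4 S=234.0800 intr=0.0000 cont=0.0000 V=0.0000[hold]  S*(4)=65.2216
k=3: j=0 S=76.5179 intr=26.5821 cont=26.3626 V=26.5821[EX]; j=1 S=105.3189 intr=0.0000 cont=9.3285 V=9.3285[hold]; j=2 S=144.9604 intr=0.0000 cont=1.5043 V=1.5043[hold]; j=3 S=199.5229 intr=0.0000 cont=0.0000 V=0.0000[hold]  S*(3)=76.5179
k=2: j=0 S=89.7707 intr=13.3293 cont=17.5219 V=17.5219[hold]; j=1 S=123.5600 intr=0.0000 cont=5.2621 V=5.2621[hold]; j=2 S=170.0674 intr=0.0000 cont=0.7269 V=0.7269[hold]  S*(2)=-
k=1: j=0 S=105.3189 intr=0.0000 cont=11.1052 V=11.1052[hold]; j=1 S=144.9604 intr=0.0000 cont=2.9073 V=2.9073[hold]  S*(1)=-
k=0: j=0 S=123.5600 intr=0.0000 cont=6.8240 V=6.8240[hold]  S*(0)=-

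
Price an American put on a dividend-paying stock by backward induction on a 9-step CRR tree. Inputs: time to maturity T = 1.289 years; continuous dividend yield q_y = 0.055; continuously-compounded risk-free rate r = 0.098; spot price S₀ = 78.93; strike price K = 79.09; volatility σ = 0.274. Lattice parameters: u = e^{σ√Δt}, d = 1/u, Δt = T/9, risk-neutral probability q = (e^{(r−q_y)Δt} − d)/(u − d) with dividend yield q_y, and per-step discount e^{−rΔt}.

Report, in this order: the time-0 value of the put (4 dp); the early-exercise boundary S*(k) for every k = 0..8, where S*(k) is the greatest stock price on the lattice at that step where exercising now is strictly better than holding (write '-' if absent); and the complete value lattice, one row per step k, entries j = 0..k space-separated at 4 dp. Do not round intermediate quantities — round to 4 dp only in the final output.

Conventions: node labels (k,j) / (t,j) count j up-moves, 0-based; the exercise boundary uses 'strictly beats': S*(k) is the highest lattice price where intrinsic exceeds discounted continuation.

price = 7.9080
boundary = - - - 57.8283 52.1322 57.8283 52.1322 57.8283 64.1467
tree:
7.9080
11.3122 4.7775
15.7424 7.2668 2.4601
21.2617 10.7486 4.0418 0.9714
26.9578 15.3952 6.4744 1.7596 0.2224
32.0928 21.2617 10.0498 3.1350 0.4546 0.0000
36.7220 26.9578 14.9927 5.4641 0.9292 0.0000 0.0000
40.8952 32.0928 21.2617 9.2396 1.8993 0.0000 0.0000 0.0000
44.6573 36.7220 26.9578 14.9433 3.8820 0.0000 0.0000 0.0000 0.0000
48.0489 40.8952 32.0928 21.2617 7.9346 0.0000 0.0000 0.0000 0.0000 0.0000

params: Δt=0.14322 u=1.10926 d=0.90150 q=0.50383 e^(-rΔt)=0.98606
t_9 payoffs: 48.0489 40.8952 32.0928 21.2617 7.9346 0.0000 0.0000 0.0000 0.0000 0.0000
t_8: node(8,0) S=34.4327 payoff=44.6573 vs cont=43.8252 → 44.6573 [stop]  node(8,1) S=42.3680 payoff=36.7220 vs cont=35.9521 → 36.7220 [stop]  node(8,2) S=52.1322 payoff=26.9578 vs cont=26.2645 → 26.9578 [stop]  node(8,3) S=64.1467 payoff=14.9433 vs cont=14.3443 → 14.9433 [stop]  node(8,4) S=78.9300 payoff=0.1600 vs cont=3.8820 → 3.8820 [wait]  node(8,5) S=97.1203 payoff=0.0000 vs cont=0.0000 → 0.0000 [wait]  node(8,6) S=119.5028 payoff=0.0000 vs cont=0.0000 → 0.0000 [wait]  node(8,7) S=147.0435 payoff=0.0000 vs cont=0.0000 → 0.0000 [wait]  node(8,8) S=180.9313 payoff=0.0000 vs cont=0.0000 → 0.0000 [wait]  ⇒ S*(8)=64.1467
t_7: node(7,0) S=38.1948 payoff=40.8952 vs cont=40.0925 → 40.8952 [stop]  node(7,1) S=46.9972 payoff=32.0928 vs cont=31.3592 → 32.0928 [stop]  node(7,2) S=57.8283 payoff=21.2617 vs cont=20.6131 → 21.2617 [stop]  node(7,3) S=71.1554 payoff=7.9346 vs cont=9.2396 → 9.2396 [wait]  node(7,4) S=87.5540 payoff=0.0000 vs cont=1.8993 → 1.8993 [wait]  node(7,5) S=107.7318 payoff=0.0000 vs cont=0.0000 → 0.0000 [wait]  node(7,6) S=132.5598 payoff=0.0000 vs cont=0.0000 → 0.0000 [wait]  node(7,7) S=163.1097 payoff=0.0000 vs cont=0.0000 → 0.0000 [wait]  ⇒ S*(7)=57.8283
t_6: node(6,0) S=42.3680 payoff=36.7220 vs cont=35.9521 → 36.7220 [stop]  node(6,1) S=52.1322 payoff=26.9578 vs cont=26.2645 → 26.9578 [stop]  node(6,2) S=64.1467 payoff=14.9433 vs cont=14.9927 → 14.9927 [wait]  node(6,3) S=78.9300 payoff=0.1600 vs cont=5.4641 → 5.4641 [wait]  node(6,4) S=97.1203 payoff=0.0000 vs cont=0.9292 → 0.9292 [wait]  node(6,5) S=119.5028 payoff=0.0000 vs cont=0.0000 → 0.0000 [wait]  node(6,6) S=147.0435 payoff=0.0000 vs cont=0.0000 → 0.0000 [wait]  ⇒ S*(6)=52.1322
t_5: node(5,0) S=46.9972 payoff=32.0928 vs cont=31.3592 → 32.0928 [stop]  node(5,1) S=57.8283 payoff=21.2617 vs cont=20.6377 → 21.2617 [stop]  node(5,2) S=71.1554 payoff=7.9346 vs cont=10.0498 → 10.0498 [wait]  node(5,3) S=87.5540 payoff=0.0000 vs cont=3.1350 → 3.1350 [wait]  node(5,4) S=107.7318 payoff=0.0000 vs cont=0.4546 → 0.4546 [wait]  node(5,5) S=132.5598 payoff=0.0000 vs cont=0.0000 → 0.0000 [wait]  ⇒ S*(5)=57.8283
t_4: node(4,0) S=52.1322 payoff=26.9578 vs cont=26.2645 → 26.9578 [stop]  node(4,1) S=64.1467 payoff=14.9433 vs cont=15.3952 → 15.3952 [wait]  node(4,2) S=78.9300 payoff=0.1600 vs cont=6.4744 → 6.4744 [wait]  node(4,3) S=97.1203 payoff=0.0000 vs cont=1.7596 → 1.7596 [wait]  node(4,4) S=119.5028 payoff=0.0000 vs cont=0.2224 → 0.2224 [wait]  ⇒ S*(4)=52.1322
t_3: node(3,0) S=57.8283 payoff=21.2617 vs cont=20.8376 → 21.2617 [stop]  node(3,1) S=71.1554 payoff=7.9346 vs cont=10.7486 → 10.7486 [wait]  node(3,2) S=87.5540 payoff=0.0000 vs cont=4.0418 → 4.0418 [wait]  node(3,3) S=107.7318 payoff=0.0000 vs cont=0.9714 → 0.9714 [wait]  ⇒ S*(3)=57.8283
t_2: node(2,0) S=64.1467 payoff=14.9433 vs cont=15.7424 → 15.7424 [wait]  node(2,1) S=78.9300 payoff=0.1600 vs cont=7.2668 → 7.2668 [wait]  node(2,2) S=97.1203 payoff=0.0000 vs cont=2.4601 → 2.4601 [wait]  ⇒ S*(2)=-
t_1: node(1,0) S=71.1554 payoff=7.9346 vs cont=11.3122 → 11.3122 [wait]  node(1,1) S=87.5540 payoff=0.0000 vs cont=4.7775 → 4.7775 [wait]  ⇒ S*(1)=-
t_0: node(0,0) S=78.9300 payoff=0.1600 vs cont=7.9080 → 7.9080 [wait]  ⇒ S*(0)=-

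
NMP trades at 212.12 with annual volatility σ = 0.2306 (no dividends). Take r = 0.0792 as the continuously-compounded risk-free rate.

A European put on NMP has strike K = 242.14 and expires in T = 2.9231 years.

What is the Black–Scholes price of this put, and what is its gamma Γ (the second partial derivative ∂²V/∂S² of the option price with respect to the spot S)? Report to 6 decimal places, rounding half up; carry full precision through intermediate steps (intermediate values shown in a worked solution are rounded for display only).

price = 22.553052
Γ = 0.004314

σ√T = 0.2306·√2.9231 = 0.394259
d₁ = (ln(S/K) + (r+σ²/2)T) / (σ√T) = (ln(212.12/242.14) + (0.0792+0.2306²/2)·2.9231) / 0.394259 = (-0.132364 + 0.309229) / 0.394259 = 0.448603
d₂ = d₁ − σ√T = 0.448603 − 0.394259 = 0.054344
e^{−rT} = 0.793335
N(−d₁) = 0.326859,  N(−d₂) = 0.478330
Put price V = K·e^{−rT}·N(−d₂) − S·N(−d₁) = 91.886403 − 69.333351 = 22.553052
φ(d₁) = (1/√(2π))·e^{−d₁²/2} = 0.360753
Γ = φ(d₁) / (S·σ·√T) = 0.004314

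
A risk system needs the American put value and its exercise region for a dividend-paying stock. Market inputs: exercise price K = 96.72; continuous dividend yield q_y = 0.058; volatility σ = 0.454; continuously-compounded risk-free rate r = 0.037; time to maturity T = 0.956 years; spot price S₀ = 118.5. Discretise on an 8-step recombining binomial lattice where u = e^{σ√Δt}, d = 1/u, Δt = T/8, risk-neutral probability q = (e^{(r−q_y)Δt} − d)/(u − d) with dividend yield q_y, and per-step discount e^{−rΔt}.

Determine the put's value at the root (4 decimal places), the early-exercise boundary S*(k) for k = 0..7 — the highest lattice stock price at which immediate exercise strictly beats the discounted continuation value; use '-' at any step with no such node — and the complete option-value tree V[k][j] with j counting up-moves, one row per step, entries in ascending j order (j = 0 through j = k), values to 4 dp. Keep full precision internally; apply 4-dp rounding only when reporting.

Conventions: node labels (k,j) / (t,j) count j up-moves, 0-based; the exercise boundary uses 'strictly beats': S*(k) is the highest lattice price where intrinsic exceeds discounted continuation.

params: Δt=0.11950 u=1.16993 d=0.85475 q=0.45289 e^(-rΔt)=0.99559
t_8 payoffs: 62.9567 50.5071 33.4669 10.1435 0.0000 0.0000 0.0000 0.0000 0.0000
t_7: node(7,0) S=39.5007 payoff=57.2193 vs cont=57.0655 → 57.2193 [stop]  node(7,1) S=54.0658 payoff=42.6542 vs cont=42.6009 → 42.6542 [stop]  node(7,2) S=74.0016 payoff=22.7184 vs cont=22.8029 → 22.8029 [wait]  node(7,3) S=101.2883 payoff=0.0000 vs cont=5.5251 → 5.5251 [wait]  node(7,4) S=138.6365 payoff=0.0000 vs cont=0.0000 → 0.0000 [wait]  node(7,5) S=189.7561 payoff=0.0000 vs cont=0.0000 → 0.0000 [wait]  node(7,6) S=259.7252 payoff=0.0000 vs cont=0.0000 → 0.0000 [wait]  node(7,7) S=355.4941 payoff=0.0000 vs cont=0.0000 → 0.0000 [wait]  ⇒ S*(7)=54.0658
t_6: node(6,0) S=46.2129 payoff=50.5071 vs cont=50.3996 → 50.5071 [stop]  node(6,1) S=63.2531 payoff=33.4669 vs cont=33.5152 → 33.5152 [wait]  node(6,2) S=86.5765 payoff=10.1435 vs cont=14.9118 → 14.9118 [wait]  node(6,3) S=118.5000 payoff=0.0000 vs cont=3.0095 → 3.0095 [wait]  node(6,4) S=162.1947 payoff=0.0000 vs cont=0.0000 → 0.0000 [wait]  node(6,5) S=222.0010 payoff=0.0000 vs cont=0.0000 → 0.0000 [wait]  node(6,6) S=303.8598 payoff=0.0000 vs cont=0.0000 → 0.0000 [wait]  ⇒ S*(6)=46.2129
t_5: node(5,0) S=54.0658 payoff=42.6542 vs cont=42.6227 → 42.6542 [stop]  node(5,1) S=74.0016 payoff=22.7184 vs cont=24.9792 → 24.9792 [wait]  node(5,2) S=101.2883 payoff=0.0000 vs cont=9.4793 → 9.4793 [wait]  node(5,3) S=138.6365 payoff=0.0000 vs cont=1.6392 → 1.6392 [wait]  node(5,4) S=189.7561 payoff=0.0000 vs cont=0.0000 → 0.0000 [wait]  node(5,5) S=259.7252 payoff=0.0000 vs cont=0.0000 → 0.0000 [wait]  ⇒ S*(5)=54.0658
t_4: node(4,0) S=63.2531 payoff=33.4669 vs cont=34.4964 → 34.4964 [wait]  node(4,1) S=86.5765 payoff=10.1435 vs cont=17.8802 → 17.8802 [wait]  node(4,2) S=118.5000 payoff=0.0000 vs cont=5.9025 → 5.9025 [wait]  node(4,3) S=162.1947 payoff=0.0000 vs cont=0.8929 → 0.8929 [wait]  node(4,4) S=222.0010 payoff=0.0000 vs cont=0.0000 → 0.0000 [wait]  ⇒ S*(4)=-
t_3: node(3,0) S=74.0016 payoff=22.7184 vs cont=26.8521 → 26.8521 [wait]  node(3,1) S=101.2883 payoff=0.0000 vs cont=12.4006 → 12.4006 [wait]  node(3,2) S=138.6365 payoff=0.0000 vs cont=3.6176 → 3.6176 [wait]  node(3,3) S=189.7561 payoff=0.0000 vs cont=0.4864 → 0.4864 [wait]  ⇒ S*(3)=-
t_2: node(2,0) S=86.5765 payoff=10.1435 vs cont=20.2175 → 20.2175 [wait]  node(2,1) S=118.5000 payoff=0.0000 vs cont=8.3857 → 8.3857 [wait]  node(2,2) S=162.1947 payoff=0.0000 vs cont=2.1898 → 2.1898 [wait]  ⇒ S*(2)=-
t_1: node(1,0) S=101.2883 payoff=0.0000 vs cont=14.7934 → 14.7934 [wait]  node(1,1) S=138.6365 payoff=0.0000 vs cont=5.5550 → 5.5550 [wait]  ⇒ S*(1)=-
t_0: node(0,0) S=118.5000 payoff=0.0000 vs cont=10.5626 → 10.5626 [wait]  ⇒ S*(0)=-

price = 10.5626
boundary = - - - - - 54.0658 46.2129 54.0658
tree:
10.5626
14.7934 5.5550
20.2175 8.3857 2.1898
26.8521 12.4006 3.6176 0.4864
34.4964 17.8802 5.9025 0.8929 0.0000
42.6542 24.9792 9.4793 1.6392 0.0000 0.0000
50.5071 33.5152 14.9118 3.0095 0.0000 0.0000 0.0000
57.2193 42.6542 22.8029 5.5251 0.0000 0.0000 0.0000 0.0000
62.9567 50.5071 33.4669 10.1435 0.0000 0.0000 0.0000 0.0000 0.0000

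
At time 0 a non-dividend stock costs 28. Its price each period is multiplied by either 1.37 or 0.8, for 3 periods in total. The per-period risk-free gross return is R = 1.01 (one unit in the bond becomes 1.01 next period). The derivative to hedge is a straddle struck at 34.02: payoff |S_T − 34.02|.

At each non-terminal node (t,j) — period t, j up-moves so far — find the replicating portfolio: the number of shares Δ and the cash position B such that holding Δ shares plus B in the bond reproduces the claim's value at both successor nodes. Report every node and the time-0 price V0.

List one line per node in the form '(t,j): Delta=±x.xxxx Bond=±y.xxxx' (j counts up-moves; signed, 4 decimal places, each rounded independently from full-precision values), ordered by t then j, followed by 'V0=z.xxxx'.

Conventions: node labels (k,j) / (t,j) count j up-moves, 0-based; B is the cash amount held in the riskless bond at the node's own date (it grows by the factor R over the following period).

Arbitrage-free pricing uses the up-move probability p* = (R−d)/(u−d) = 0.3684, discounting each step at R = 1.01.
Terminal payoffs: V(3,0)=19.6840, V(3,1)=9.4696, V(3,2)=8.0226, V(3,3)=37.9779
(2,0): S=17.9200. Δ = (V_up−V_dn)/(S_up−S_dn) = (9.4696−19.6840)/(24.5504−14.3360) = -1.0000. V = [p*·9.4696 + (1−p*)·19.6840]/1.01 = 15.7632. B = V − Δ·S = 33.6832.
(2,1): S=30.6880. Δ = (V_up−V_dn)/(S_up−S_dn) = (8.0226−9.4696)/(42.0426−24.5504) = -0.0827. V = [p*·8.0226 + (1−p*)·9.4696]/1.01 = 8.8480. B = V − Δ·S = 11.3867.
(2,2): S=52.5532. Δ = (V_up−V_dn)/(S_up−S_dn) = (37.9779−8.0226)/(71.9979−42.0426) = 1.0000. V = [p*·37.9779 + (1−p*)·8.0226]/1.01 = 18.8700. B = V − Δ·S = -33.6832.
(1,0): S=22.4000. Δ = (V_up−V_dn)/(S_up−S_dn) = (8.8480−15.7632)/(30.6880−17.9200) = -0.5416. V = [p*·8.8480 + (1−p*)·15.7632]/1.01 = 13.0846. B = V − Δ·S = 25.2165.
(1,1): S=38.3600. Δ = (V_up−V_dn)/(S_up−S_dn) = (18.8700−8.8480)/(52.5532−30.6880) = 0.4584. V = [p*·18.8700 + (1−p*)·8.8480]/1.01 = 12.4162. B = V − Δ·S = -5.1663.
(0,0): S=28.0000. Δ = (V_up−V_dn)/(S_up−S_dn) = (12.4162−13.0846)/(38.3600−22.4000) = -0.0419. V = [p*·12.4162 + (1−p*)·13.0846]/1.01 = 12.7112. B = V − Δ·S = 13.8840.
Verification: the root portfolio costs Δ(0,0)·S0 + B(0,0) = 12.7112, matching V0.

(0,0): Delta=-0.0419 Bond=13.8840
(1,0): Delta=-0.5416 Bond=25.2165
(1,1): Delta=0.4584 Bond=-5.1663
(2,0): Delta=-1.0000 Bond=33.6832
(2,1): Delta=-0.0827 Bond=11.3867
(2,2): Delta=1.0000 Bond=-33.6832
V0=12.7112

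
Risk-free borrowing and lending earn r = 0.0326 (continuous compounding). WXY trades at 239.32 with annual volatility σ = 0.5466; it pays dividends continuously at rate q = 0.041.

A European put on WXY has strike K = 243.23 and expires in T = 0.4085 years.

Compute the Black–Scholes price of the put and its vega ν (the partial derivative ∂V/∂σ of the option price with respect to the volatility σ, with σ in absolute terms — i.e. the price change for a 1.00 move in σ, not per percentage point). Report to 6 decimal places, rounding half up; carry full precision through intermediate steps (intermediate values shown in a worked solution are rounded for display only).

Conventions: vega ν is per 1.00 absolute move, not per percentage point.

price = 35.343226
ν = 59.588684

σ√T = 0.5466·√0.4085 = 0.349354
d₁ = (ln(S/K) + (r−q+σ²/2)T) / (σ√T) = (ln(239.32/243.23) + (0.0326−0.041+0.5466²/2)·0.4085) / 0.349354 = (-0.016206 + 0.057593) / 0.349354 = 0.118467
d₂ = d₁ − σ√T = 0.118467 − 0.349354 = -0.230887
e^{−rT} = 0.986771
e^{−qT} = 0.983391
N(−d₁) = 0.452849,  N(−d₂) = 0.591299
Put price V = K·e^{−rT}·N(−d₂) − S·e^{−qT}·N(−d₁) = 141.919030 − 106.575805 = 35.343226
φ(d₁) = (1/√(2π))·e^{−d₁²/2} = 0.396153
ν = S·e^{−qT}·φ(d₁)·√T = 59.588684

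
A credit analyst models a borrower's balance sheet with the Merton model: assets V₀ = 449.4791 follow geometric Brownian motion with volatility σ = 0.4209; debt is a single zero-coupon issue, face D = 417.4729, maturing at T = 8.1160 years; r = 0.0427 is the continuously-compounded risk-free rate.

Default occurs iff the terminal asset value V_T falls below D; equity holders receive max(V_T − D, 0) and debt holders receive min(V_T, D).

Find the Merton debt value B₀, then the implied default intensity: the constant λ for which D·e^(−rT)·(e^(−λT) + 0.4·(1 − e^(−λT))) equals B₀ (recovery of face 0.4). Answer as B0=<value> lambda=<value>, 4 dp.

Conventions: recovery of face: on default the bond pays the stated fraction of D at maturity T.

Apply the equity-as-call identities (strike 417.4729, horizon 8.1160 years):
d₁ = [ln(V₀/D) + (r + σ²/2)T] / (σ√T)
   = [ln(449.4791/417.4729) + (0.0427 + 0.5·0.4209²)·8.1160] / (0.4209·√8.1160)
   = [0.073870 + 1.065456] / 1.199085 = 0.950162
d₂ = d₁ − σ√T = 0.950162 − 1.199085 = -0.248923
N(d₁) = 0.828985,  N(d₂) = 0.401710,  e^(−rT) = 0.707121
E₀ = V₀·N(d₁) − D·e^(−rT)·N(d₂)
   = 449.4791·0.828985 − 417.4729·0.707121·0.401710 = 254.025012
B₀ = V₀ − E₀ = 449.4791 − 254.025012 = 195.454088
e^(−λT) = (B₀·e^(rT)/D − 0.4)/(1 − 0.4) = (195.4541·1.414185/417.4729 − 0.4)/0.6 = 0.43683092
λ = −ln(0.43683092)/8.1160 = 0.102046

B0=195.4541 lambda=0.1020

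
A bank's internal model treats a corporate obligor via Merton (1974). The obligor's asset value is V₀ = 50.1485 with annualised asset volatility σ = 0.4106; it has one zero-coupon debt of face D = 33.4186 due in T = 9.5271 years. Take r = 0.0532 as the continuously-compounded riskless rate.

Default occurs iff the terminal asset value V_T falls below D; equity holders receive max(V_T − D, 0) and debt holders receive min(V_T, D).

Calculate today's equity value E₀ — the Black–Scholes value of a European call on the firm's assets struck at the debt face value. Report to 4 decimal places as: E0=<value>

With assets at 50.1485 and a single debt payment of 33.4186 at 9.5271 years:
d₁ = [ln(V₀/D) + (r + σ²/2)T] / (σ√T)
   = [ln(50.1485/33.4186) + (0.0532 + 0.5·0.4106²)·9.5271] / (0.4106·√9.5271)
   = [0.405876 + 1.309940] / 1.267358 = 1.353853
d₂ = d₁ − σ√T = 1.353853 − 1.267358 = 0.086495
N(d₁) = 0.912108,  N(d₂) = 0.534463,  e^(−rT) = 0.602395
E₀ = V₀·N(d₁) − D·e^(−rT)·N(d₂)
   = 50.1485·0.912108 − 33.4186·0.602395·0.534463 = 34.981473

E0=34.9815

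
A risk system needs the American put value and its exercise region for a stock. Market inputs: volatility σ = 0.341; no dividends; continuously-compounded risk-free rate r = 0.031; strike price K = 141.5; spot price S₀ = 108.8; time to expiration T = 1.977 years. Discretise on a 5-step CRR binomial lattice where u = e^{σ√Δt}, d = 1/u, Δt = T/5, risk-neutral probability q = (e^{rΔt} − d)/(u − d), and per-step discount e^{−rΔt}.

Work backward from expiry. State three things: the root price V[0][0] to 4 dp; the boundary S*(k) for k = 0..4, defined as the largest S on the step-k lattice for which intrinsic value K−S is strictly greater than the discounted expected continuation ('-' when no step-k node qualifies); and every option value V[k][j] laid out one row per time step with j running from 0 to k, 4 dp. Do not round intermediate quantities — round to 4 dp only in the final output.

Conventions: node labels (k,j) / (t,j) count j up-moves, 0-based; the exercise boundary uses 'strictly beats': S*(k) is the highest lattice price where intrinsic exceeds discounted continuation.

price = 39.0909
boundary = - - 70.8570 87.8023 108.8000
tree:
39.0909
53.7860 23.8725
70.6430 36.5609 10.4758
84.3179 53.6977 18.5796 1.7958
95.3537 70.6430 32.7000 3.4638 0.0000
104.2596 84.3179 53.6977 6.6807 0.0000 0.0000

Δt=0.39540  u=1.23915  d=0.80701  q=0.47514  discount=0.98782
step 5 (expiry): payoffs max(K−S,0) = 104.2596 84.3179 53.6977 6.6807 0.0000 0.0000
step 4: (k=4,j=0): S=46.1463, K−S=95.3537, hold=93.6299 ⇒ V=95.3537 exercise | (k=4,j=1): S=70.8570, K−S=70.6430, hold=68.9191 ⇒ V=70.6430 exercise | (k=4,j=2): S=108.8000, K−S=32.7000, hold=30.9762 ⇒ V=32.7000 exercise | (k=4,j=3): S=167.0609, K−S=0.0000, hold=3.4638 ⇒ V=3.4638 continue | (k=4,j=4): S=256.5198, K−S=0.0000, hold=0.0000 ⇒ V=0.0000 continue  boundary S*=108.8000
step 3: (k=3,j=0): S=57.1821, K−S=84.3179, hold=82.5941 ⇒ V=84.3179 exercise | (k=3,j=1): S=87.8023, K−S=53.6977, hold=51.9739 ⇒ V=53.6977 exercise | (k=3,j=2): S=134.8193, K−S=6.6807, hold=18.5796 ⇒ V=18.5796 continue | (k=3,j=3): S=207.0132, K−S=0.0000, hold=1.7958 ⇒ V=1.7958 continue  boundary S*=87.8023
step 2: (k=2,j=0): S=70.8570, K−S=70.6430, hold=68.9191 ⇒ V=70.6430 exercise | (k=2,j=1): S=108.8000, K−S=32.7000, hold=36.5609 ⇒ V=36.5609 continue | (k=2,j=2): S=167.0609, K−S=0.0000, hold=10.4758 ⇒ V=10.4758 continue  boundary S*=70.8570
step 1: (k=1,j=0): S=87.8023, K−S=53.6977, hold=53.7860 ⇒ V=53.7860 continue | (k=1,j=1): S=134.8193, K−S=6.6807, hold=23.8725 ⇒ V=23.8725 continue  boundary S*=-
step 0: (k=0,j=0): S=108.8000, K−S=32.7000, hold=39.0909 ⇒ V=39.0909 continue  boundary S*=-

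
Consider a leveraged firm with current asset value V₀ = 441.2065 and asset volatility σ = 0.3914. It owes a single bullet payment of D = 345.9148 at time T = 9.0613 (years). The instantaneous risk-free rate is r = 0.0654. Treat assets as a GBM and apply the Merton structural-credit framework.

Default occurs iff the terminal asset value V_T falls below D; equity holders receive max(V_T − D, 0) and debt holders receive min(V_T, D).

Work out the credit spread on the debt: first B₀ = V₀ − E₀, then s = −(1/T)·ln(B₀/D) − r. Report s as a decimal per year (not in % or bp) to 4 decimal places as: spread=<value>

spread=0.0286

Equity is a call on the firm's assets struck at D = 345.9148:
d₁ = [ln(V₀/D) + (r + σ²/2)T] / (σ√T)
   = [ln(441.2065/345.9148) + (0.0654 + 0.5·0.3914²)·9.0613] / (0.3914·√9.0613)
   = [0.243321 + 1.286677] / 1.178192 = 1.298598
d₂ = d₁ − σ√T = 1.298598 − 1.178192 = 0.120406
N(d₁) = 0.902959,  N(d₂) = 0.547919,  e^(−rT) = 0.552883
E₀ = V₀·N(d₁) − D·e^(−rT)·N(d₂)
   = 441.2065·0.902959 − 345.9148·0.552883·0.547919 = 293.601635
B₀ = V₀ − E₀ = 441.2065 − 293.601635 = 147.604865
spread = −(1/T)·ln(B₀/D) − r = −(1/9.0613)·ln(147.604865/345.9148) − 0.0654 = 0.02858802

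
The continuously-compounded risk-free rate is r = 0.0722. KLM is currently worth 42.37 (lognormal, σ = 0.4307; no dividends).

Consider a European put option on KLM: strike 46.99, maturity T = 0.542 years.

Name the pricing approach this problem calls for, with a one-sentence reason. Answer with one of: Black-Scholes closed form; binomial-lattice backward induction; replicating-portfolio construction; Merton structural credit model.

Key observation: a European claim on KLM (strike 46.99) — a lognormal (GBM) underlying with constant rate and volatility — has an exact closed-form value; no lattice or capital structure is involved.

framework: Black-Scholes closed form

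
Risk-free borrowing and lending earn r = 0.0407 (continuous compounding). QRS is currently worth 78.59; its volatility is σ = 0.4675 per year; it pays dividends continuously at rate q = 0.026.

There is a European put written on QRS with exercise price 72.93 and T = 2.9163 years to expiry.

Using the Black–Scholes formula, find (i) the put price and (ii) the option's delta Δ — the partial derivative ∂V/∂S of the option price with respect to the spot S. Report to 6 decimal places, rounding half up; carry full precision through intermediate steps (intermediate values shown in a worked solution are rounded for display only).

σ√T = 0.4675·√2.9163 = 0.798358
d₁ = (ln(S/K) + (r−q+σ²/2)T) / (σ√T) = (ln(78.59/72.93) + (0.0407−0.026+0.4675²/2)·2.9163) / 0.798358 = (0.074744 + 0.361557) / 0.798358 = 0.546499
d₂ = d₁ − σ√T = 0.546499 − 0.798358 = -0.251859
e^{−rT} = 0.888080
e^{−qT} = 0.926980
N(−d₁) = 0.292362,  N(−d₂) = 0.599425
Put price V = K·e^{−rT}·N(−d₂) − S·e^{−qT}·N(−d₁) = 38.823367 − 21.298923 = 17.524444
Δ = −e^{−qT}·N(−d₁) = -0.271013

price = 17.524444
Δ = -0.271013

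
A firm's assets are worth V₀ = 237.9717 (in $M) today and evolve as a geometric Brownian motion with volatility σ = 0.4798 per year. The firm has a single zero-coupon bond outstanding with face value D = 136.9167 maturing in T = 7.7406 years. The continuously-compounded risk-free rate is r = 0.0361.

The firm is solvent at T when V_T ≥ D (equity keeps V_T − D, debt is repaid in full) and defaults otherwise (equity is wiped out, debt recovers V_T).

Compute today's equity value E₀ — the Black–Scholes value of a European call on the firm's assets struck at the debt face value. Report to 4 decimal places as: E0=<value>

Apply the equity-as-call identities (strike 136.9167, horizon 7.7406 years):
d₁ = [ln(V₀/D) + (r + σ²/2)T] / (σ√T)
   = [ln(237.9717/136.9167) + (0.0361 + 0.5·0.4798²)·7.7406] / (0.4798·√7.7406)
   = [0.552779 + 1.170410] / 1.334896 = 1.290878
d₂ = d₁ − σ√T = 1.290878 − 1.334896 = -0.044018
N(d₁) = 0.901627,  N(d₂) = 0.482445,  e^(−rT) = 0.756210
E₀ = V₀·N(d₁) − D·e^(−rT)·N(d₂)
   = 237.9717·0.901627 − 136.9167·0.756210·0.482445 = 164.610416

E0=164.6104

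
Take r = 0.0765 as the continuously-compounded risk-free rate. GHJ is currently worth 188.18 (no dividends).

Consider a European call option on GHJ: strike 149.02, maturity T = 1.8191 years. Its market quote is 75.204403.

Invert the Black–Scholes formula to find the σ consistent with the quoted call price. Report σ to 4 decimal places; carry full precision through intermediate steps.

sigma = 0.4714

At σ = 0.4714 the Black–Scholes value reproduces the quote:
σ√T = 0.4714·√1.8191 = 0.635796
d₁ = (ln(S/K) + (r+σ²/2)T) / (σ√T) = (ln(188.18/149.02) + (0.0765+0.4714²/2)·1.8191) / 0.635796 = (0.233318 + 0.341279) / 0.635796 = 0.903746
d₂ = d₁ − σ√T = 0.903746 − 0.635796 = 0.267949
e^{−rT} = 0.870088
N(d₁) = 0.816935,  N(d₂) = 0.605631
V = S·N(d₁) − K·e^{−rT}·N(d₂) = 153.730798 − 78.526395 = 75.204403 (matching the quote); vega is positive throughout, so no other σ reproduces this price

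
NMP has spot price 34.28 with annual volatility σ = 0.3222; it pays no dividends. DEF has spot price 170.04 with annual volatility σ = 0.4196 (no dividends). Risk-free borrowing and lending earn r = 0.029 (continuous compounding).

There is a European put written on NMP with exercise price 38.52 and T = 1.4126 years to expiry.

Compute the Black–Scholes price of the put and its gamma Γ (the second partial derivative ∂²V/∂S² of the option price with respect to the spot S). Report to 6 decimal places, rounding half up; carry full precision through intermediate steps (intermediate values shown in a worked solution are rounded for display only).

σ√T = 0.3222·√1.4126 = 0.382944
d₁ = (ln(S/K) + (r+σ²/2)T) / (σ√T) = (ln(34.28/38.52) + (0.029+0.3222²/2)·1.4126) / 0.382944 = (-0.116615 + 0.114288) / 0.382944 = -0.006077
d₂ = d₁ − σ√T = -0.006077 − 0.382944 = -0.389021
e^{−rT} = 0.959862
N(−d₁) = 0.502424,  N(−d₂) = 0.651370
Put price V = K·e^{−rT}·N(−d₂) − S·N(−d₁) = 24.083672 − 17.223105 = 6.860568
φ(d₁) = (1/√(2π))·e^{−d₁²/2} = 0.398935
Γ = φ(d₁) / (S·σ·√T) = 0.030390

price = 6.860568
Γ = 0.030390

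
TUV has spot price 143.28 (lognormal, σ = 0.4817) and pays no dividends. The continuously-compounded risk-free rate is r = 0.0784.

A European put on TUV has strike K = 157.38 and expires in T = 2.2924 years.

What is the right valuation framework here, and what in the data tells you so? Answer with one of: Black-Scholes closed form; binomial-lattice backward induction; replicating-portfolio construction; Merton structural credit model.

Key observation: the strike-157.38 put on TUV is European-exercise on a continuously-modelled lognormal underlying, so its value is a single closed-form evaluation.

framework: Black-Scholes closed form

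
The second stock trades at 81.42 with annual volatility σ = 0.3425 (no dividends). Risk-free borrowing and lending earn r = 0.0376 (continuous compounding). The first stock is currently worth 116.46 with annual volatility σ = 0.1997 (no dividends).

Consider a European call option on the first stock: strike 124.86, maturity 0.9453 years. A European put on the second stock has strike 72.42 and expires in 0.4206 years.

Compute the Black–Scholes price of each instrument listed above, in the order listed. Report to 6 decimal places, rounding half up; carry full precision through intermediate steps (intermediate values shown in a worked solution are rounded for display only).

price(the first stock call K=124.86) = 7.283476
price(the second stock put K=72.42) = 2.851551

[the first stock call K=124.86]
σ√T = 0.1997·√0.9453 = 0.194161
d₁ = (ln(S/K) + (r+σ²/2)T) / (σ√T) = (ln(116.46/124.86) + (0.0376+0.1997²/2)·0.9453) / 0.194161 = (-0.069645 + 0.054393) / 0.194161 = -0.078556
d₂ = d₁ − σ√T = -0.078556 − 0.194161 = -0.272718
e^{−rT} = 0.965081
N(d₁) = 0.468693,  N(d₂) = 0.392535
price = S·N(d₁) − K·e^{−rT}·N(d₂) = 54.583951 − 47.300476 = 7.283476
[the second stock put K=72.42]
σ√T = 0.3425·√0.4206 = 0.222124
d₁ = (ln(S/K) + (r+σ²/2)T) / (σ√T) = (ln(81.42/72.42) + (0.0376+0.3425²/2)·0.4206) / 0.222124 = (0.117138 + 0.040484) / 0.222124 = 0.709615
d₂ = d₁ − σ√T = 0.709615 − 0.222124 = 0.487492
e^{−rT} = 0.984310
N(−d₁) = 0.238971,  N(−d₂) = 0.312955
price = K·e^{−rT}·N(−d₂) − S·N(−d₁) = 22.308598 − 19.457047 = 2.851551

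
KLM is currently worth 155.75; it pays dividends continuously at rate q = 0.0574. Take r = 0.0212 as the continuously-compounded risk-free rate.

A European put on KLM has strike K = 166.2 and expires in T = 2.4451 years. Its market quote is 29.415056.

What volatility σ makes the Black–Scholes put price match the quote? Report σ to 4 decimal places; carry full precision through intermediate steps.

At σ = 0.1726 the Black–Scholes value reproduces the quote:
σ√T = 0.1726·√2.4451 = 0.269891
d₁ = (ln(S/K) + (r−q+σ²/2)T) / (σ√T) = (ln(155.75/166.2) + (0.0212−0.0574+0.1726²/2)·2.4451) / 0.269891 = (-0.064940 − 0.052092) / 0.269891 = -0.433625
d₂ = d₁ − σ√T = -0.433625 − 0.269891 = -0.703516
e^{−rT} = 0.949484
e^{−qT} = 0.869055
N(−d₁) = 0.667720,  N(−d₂) = 0.759133
V = K·e^{−rT}·N(−d₂) − S·e^{−qT}·N(−d₁) = 119.794463 − 90.379406 = 29.415056 (matching the quote); vega is positive throughout, so no other σ reproduces this price

sigma = 0.1726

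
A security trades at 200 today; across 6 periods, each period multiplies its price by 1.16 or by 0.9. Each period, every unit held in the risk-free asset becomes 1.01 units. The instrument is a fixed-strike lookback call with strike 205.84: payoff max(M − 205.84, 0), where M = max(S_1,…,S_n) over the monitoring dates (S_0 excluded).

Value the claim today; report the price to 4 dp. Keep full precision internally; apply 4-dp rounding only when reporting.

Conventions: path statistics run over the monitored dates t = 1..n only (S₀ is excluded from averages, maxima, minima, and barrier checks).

price = 42.8290

Risk-neutral up-probability p* = (R−d)/(u−d) = (1.01−0.9)/(1.16−0.9) = 0.4231; the claim prices as the p*-weighted sum of path payoffs discounted by R^6.
Enumerate all 2^6 = 64 price paths (U = up ×1.16, D = down ×0.9); each path with k up-moves has probability p*^k·(1−p*)^(6−k).
DDDDDD: M=180.0000, payoff=0.0000, prob=0.036873
UDDDDD: M=232.0000, payoff=26.1600, prob=0.027040
DUDDDD: M=208.8000, payoff=2.9600, prob=0.027040
UUDDDD: M=269.1200, payoff=63.2800, prob=0.019829
DDUDDD: M=187.9200, payoff=0.0000, prob=0.027040
UDUDDD: M=242.2080, payoff=36.3680, prob=0.019829
DUUDDD: M=242.2080, payoff=36.3680, prob=0.019829
UUUDDD: M=312.1792, payoff=106.3392, prob=0.014542
DDDUDD: M=180.0000, payoff=0.0000, prob=0.027040
UDDUDD: M=232.0000, payoff=26.1600, prob=0.019829
DUDUDD: M=217.9872, payoff=12.1472, prob=0.019829
UUDUDD: M=280.9613, payoff=75.1213, prob=0.014542
DDUUDD: M=217.9872, payoff=12.1472, prob=0.019829
UDUUDD: M=280.9613, payoff=75.1213, prob=0.014542
DUUUDD: M=280.9613, payoff=75.1213, prob=0.014542
UUUUDD: M=362.1279, payoff=156.2879, prob=0.010664
DDDDUD: M=180.0000, payoff=0.0000, prob=0.027040
UDDDUD: M=232.0000, payoff=26.1600, prob=0.019829
DUDDUD: M=208.8000, payoff=2.9600, prob=0.019829
UUDDUD: M=269.1200, payoff=63.2800, prob=0.014542
DDUDUD: M=196.1885, payoff=0.0000, prob=0.019829
UDUDUD: M=252.8652, payoff=47.0252, prob=0.014542
DUUDUD: M=252.8652, payoff=47.0252, prob=0.014542
UUUDUD: M=325.9151, payoff=120.0751, prob=0.010664
DDDUUD: M=196.1885, payoff=0.0000, prob=0.019829
UDDUUD: M=252.8652, payoff=47.0252, prob=0.014542
DUDUUD: M=252.8652, payoff=47.0252, prob=0.014542
UUDUUD: M=325.9151, payoff=120.0751, prob=0.010664
DDUUUD: M=252.8652, payoff=47.0252, prob=0.014542
UDUUUD: M=325.9151, payoff=120.0751, prob=0.010664
DUUUUD: M=325.9151, payoff=120.0751, prob=0.010664
UUUUUD: M=420.0683, payoff=214.2283, prob=0.007820
DDDDDU: M=180.0000, payoff=0.0000, prob=0.027040
UDDDDU: M=232.0000, payoff=26.1600, prob=0.019829
DUDDDU: M=208.8000, payoff=2.9600, prob=0.019829
UUDDDU: M=269.1200, payoff=63.2800, prob=0.014542
DDUDDU: M=187.9200, payoff=0.0000, prob=0.019829
UDUDDU: M=242.2080, payoff=36.3680, prob=0.014542
DUUDDU: M=242.2080, payoff=36.3680, prob=0.014542
UUUDDU: M=312.1792, payoff=106.3392, prob=0.010664
DDDUDU: M=180.0000, payoff=0.0000, prob=0.019829
UDDUDU: M=232.0000, payoff=26.1600, prob=0.014542
DUDUDU: M=227.5786, payoff=21.7386, prob=0.014542
UUDUDU: M=293.3236, payoff=87.4836, prob=0.010664
DDUUDU: M=227.5786, payoff=21.7386, prob=0.014542
UDUUDU: M=293.3236, payoff=87.4836, prob=0.010664
DUUUDU: M=293.3236, payoff=87.4836, prob=0.010664
UUUUDU: M=378.0615, payoff=172.2215, prob=0.007820
DDDDUU: M=180.0000, payoff=0.0000, prob=0.019829
UDDDUU: M=232.0000, payoff=26.1600, prob=0.014542
DUDDUU: M=227.5786, payoff=21.7386, prob=0.014542
UUDDUU: M=293.3236, payoff=87.4836, prob=0.010664
DDUDUU: M=227.5786, payoff=21.7386, prob=0.014542
UDUDUU: M=293.3236, payoff=87.4836, prob=0.010664
DUUDUU: M=293.3236, payoff=87.4836, prob=0.010664
UUUDUU: M=378.0615, payoff=172.2215, prob=0.007820
DDDUUU: M=227.5786, payoff=21.7386, prob=0.014542
UDDUUU: M=293.3236, payoff=87.4836, prob=0.010664
DUDUUU: M=293.3236, payoff=87.4836, prob=0.010664
UUDUUU: M=378.0615, payoff=172.2215, prob=0.007820
DDUUUU: M=293.3236, payoff=87.4836, prob=0.010664
UDUUUU: M=378.0615, payoff=172.2215, prob=0.007820
DUUUUU: M=378.0615, payoff=172.2215, prob=0.007820
UUUUUU: M=487.2793, payoff=281.4393, prob=0.005735
Price = Σ prob·payoff / R^6 = 45.463841 / 1.061520 = 42.8290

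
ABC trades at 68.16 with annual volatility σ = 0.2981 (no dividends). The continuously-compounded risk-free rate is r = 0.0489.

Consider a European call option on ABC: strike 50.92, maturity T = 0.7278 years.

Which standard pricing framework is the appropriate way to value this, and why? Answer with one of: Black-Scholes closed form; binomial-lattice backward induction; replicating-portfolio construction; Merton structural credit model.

framework: Black-Scholes closed form

Key observation: the instrument is a plain European call (strike 50.92) on a lognormal asset; the exact continuous-time formula applies directly.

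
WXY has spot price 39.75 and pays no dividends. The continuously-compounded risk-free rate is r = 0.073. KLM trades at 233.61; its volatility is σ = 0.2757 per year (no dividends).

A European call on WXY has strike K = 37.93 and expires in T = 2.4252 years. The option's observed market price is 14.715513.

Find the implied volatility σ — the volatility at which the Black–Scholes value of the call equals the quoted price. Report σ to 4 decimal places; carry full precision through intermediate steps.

At σ = 0.4732 the Black–Scholes value reproduces the quote:
σ√T = 0.4732·√2.4252 = 0.736917
d₁ = (ln(S/K) + (r+σ²/2)T) / (σ√T) = (ln(39.75/37.93) + (0.073+0.4732²/2)·2.4252) / 0.736917 = (0.046867 + 0.448563) / 0.736917 = 0.672302
d₂ = d₁ − σ√T = 0.672302 − 0.736917 = -0.064615
e^{−rT} = 0.837747
N(d₁) = 0.749304,  N(d₂) = 0.474240
V = S·N(d₁) − K·e^{−rT}·N(d₂) = 29.784839 − 15.069325 = 14.715513 (the observed quote) — the price is monotone increasing in volatility, hence this σ is the only solution

sigma = 0.4732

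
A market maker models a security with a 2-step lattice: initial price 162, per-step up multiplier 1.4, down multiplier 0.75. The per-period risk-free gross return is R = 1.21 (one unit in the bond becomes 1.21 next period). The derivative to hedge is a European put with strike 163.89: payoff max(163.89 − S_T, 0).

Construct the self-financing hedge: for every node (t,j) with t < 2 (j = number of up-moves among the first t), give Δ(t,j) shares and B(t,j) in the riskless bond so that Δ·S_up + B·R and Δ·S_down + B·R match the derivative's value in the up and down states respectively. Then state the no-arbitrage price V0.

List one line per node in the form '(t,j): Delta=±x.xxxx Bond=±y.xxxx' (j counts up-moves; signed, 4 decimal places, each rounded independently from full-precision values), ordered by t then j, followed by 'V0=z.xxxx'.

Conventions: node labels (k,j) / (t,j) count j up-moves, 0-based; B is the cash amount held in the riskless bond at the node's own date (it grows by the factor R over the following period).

(0,0): Delta=-0.1669 Bond=31.2901
(1,0): Delta=-0.9214 Bond=129.5245
(1,1): Delta=0.0000 Bond=0.0000
V0=4.2465

Under the risk-neutral measure, an up-move has probability p* = (R−d)/(u−d) = 0.7077 and values discount at R = 1.21.
Terminal payoffs: V(2,0)=72.7650, V(2,1)=0.0000, V(2,2)=0.0000
Node (1,0) S=121.5000: V=(p*·0.0000+(1−p*)·72.7650)/1.21=17.5783; Δ=(0.0000−72.7650)/(170.1000−91.1250)=-0.9214; B=V−Δ·S=129.5245
Node (1,1) S=226.8000: V=(p*·0.0000+(1−p*)·0.0000)/1.21=0.0000; Δ=(0.0000−0.0000)/(317.5200−170.1000)=0.0000; B=V−Δ·S=0.0000
Node (0,0) S=162.0000: V=(p*·0.0000+(1−p*)·17.5783)/1.21=4.2465; Δ=(0.0000−17.5783)/(226.8000−121.5000)=-0.1669; B=V−Δ·S=31.2901
Sanity check at the root: Δ(0,0)·S0 + B(0,0) reproduces V0 = 4.2465.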